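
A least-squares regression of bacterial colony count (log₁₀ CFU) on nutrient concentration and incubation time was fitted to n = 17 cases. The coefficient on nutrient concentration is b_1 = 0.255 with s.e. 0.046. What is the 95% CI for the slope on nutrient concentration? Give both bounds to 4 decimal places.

df = n − k − 1 = 17 − 2 − 1 = 14.
t* = t_{0.025, 14} = 2.144787.
Margin = t* × SE = 2.144787 × 0.046 = 0.098660.
CI: 0.255 ± 0.098660 → (0.1563, 0.3537).
With 95% confidence, each one-unit increase in nutrient concentration is associated with a change of between 0.1563 and 0.3537 log₁₀ CFU in bacterial colony count, holding the other predictors fixed.

(0.1563, 0.3537)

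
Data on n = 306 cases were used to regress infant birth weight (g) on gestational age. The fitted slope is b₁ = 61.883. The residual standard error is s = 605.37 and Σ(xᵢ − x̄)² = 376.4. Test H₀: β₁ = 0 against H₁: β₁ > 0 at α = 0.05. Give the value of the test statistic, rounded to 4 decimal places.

t = 1.9832

SE(b₁) = s/√Sₓₓ = 605.37/√376.4 = 31.203.
t = 61.883 / 31.203 = 1.9832.
df = n − 2 = 304.
One-sided p ≈ 0.0241, which is < 0.05, so reject H₀.
There is evidence that the true slope on gestational age is positive.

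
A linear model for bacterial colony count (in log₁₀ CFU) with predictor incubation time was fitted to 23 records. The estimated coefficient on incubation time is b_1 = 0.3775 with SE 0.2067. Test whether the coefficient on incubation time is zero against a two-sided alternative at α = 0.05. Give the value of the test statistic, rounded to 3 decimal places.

H₀: β₁ = 0 vs H₁: β₁ ≠ 0.
t = (b_1 − β₁⁰)/SE = 0.3775 / 0.2067 = 1.826.
df = n − 2 = 23 − 2 = 21.
Two-sided p ≈ 0.0821, which is ≥ 0.05, so fail to reject H₀.
The data do not give significant evidence of an association between incubation time and bacterial colony count.

t = 1.826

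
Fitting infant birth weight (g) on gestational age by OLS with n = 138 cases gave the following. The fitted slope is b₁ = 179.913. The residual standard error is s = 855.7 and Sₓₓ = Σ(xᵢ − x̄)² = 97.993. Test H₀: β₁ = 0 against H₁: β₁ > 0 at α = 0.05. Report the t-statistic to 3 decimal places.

SE(b₁) = s/√Sₓₓ = 855.7/√97.993 = 86.4418.
t = 179.913 / 86.4418 = 2.081.
df = n − 2 = 136.
One-sided p ≈ 0.0196, which is < 0.05, so reject H₀.
There is evidence that the true slope on gestational age is positive.

t = 2.081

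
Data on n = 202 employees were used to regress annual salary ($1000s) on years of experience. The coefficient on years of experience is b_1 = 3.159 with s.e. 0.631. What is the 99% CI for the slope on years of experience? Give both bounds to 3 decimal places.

df = n − 2 = 202 − 2 = 200.
t* = t_{0.005, 200} = 2.600634.
Margin = t* × SE = 2.600634 × 0.631 = 1.64100.
CI: 3.159 ± 1.64100 → (1.518, 4.800).
With 99% confidence, each one-unit increase in years of experience is associated with a change of between 1.518 and 4.800 $1000s in annual salary.

(1.518, 4.800)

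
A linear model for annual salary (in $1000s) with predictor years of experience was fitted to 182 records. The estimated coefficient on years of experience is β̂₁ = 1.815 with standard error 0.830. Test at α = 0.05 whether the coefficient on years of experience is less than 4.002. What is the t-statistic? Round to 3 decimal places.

t = -2.635

H₀: β₁ = 4.002 vs H₁: β₁ < 4.002.
t = (β̂₁ − β₁⁰)/SE = (1.815 − 4.002) / 0.830 = -2.635.
df = n − 2 = 182 − 2 = 180.
One-sided p ≈ 0.0046, which is < 0.05, so reject H₀.
There is evidence that the true slope on years of experience is below 4.002 $1000s per unit.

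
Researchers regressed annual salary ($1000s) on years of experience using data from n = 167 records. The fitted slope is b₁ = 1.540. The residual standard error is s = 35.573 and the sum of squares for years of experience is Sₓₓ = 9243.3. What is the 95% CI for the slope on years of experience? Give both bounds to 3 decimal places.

(0.809, 2.271)

SE(b₁) = s/√Sₓₓ = 35.573/√9243.3 = 0.370004.
df = n − 2 = 165.
t* = t_{0.025, 165} = 1.974446.
Margin = t* × SE = 1.974446 × 0.370004 = 0.73055.
CI: 1.540 ± 0.73055 → (0.809, 2.271).
With 95% confidence, each one-unit increase in years of experience is associated with a change of between 0.809 and 2.271 $1000s in annual salary.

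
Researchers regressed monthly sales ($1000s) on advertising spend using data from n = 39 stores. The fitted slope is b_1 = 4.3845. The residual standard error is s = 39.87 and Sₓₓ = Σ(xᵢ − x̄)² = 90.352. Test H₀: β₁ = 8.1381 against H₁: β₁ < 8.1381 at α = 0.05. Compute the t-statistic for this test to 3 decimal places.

t = -0.895

SE(b_1) = s/√Sₓₓ = 39.87/√90.352 = 4.19447.
t = (4.3845 − 8.1381) / 4.19447 = -0.895.
df = n − 2 = 37.
One-sided p ≈ 0.1883, which is ≥ 0.05, so fail to reject H₀.
The data do not give significant evidence that the true slope on advertising spend is below 8.1381 $1000s per unit.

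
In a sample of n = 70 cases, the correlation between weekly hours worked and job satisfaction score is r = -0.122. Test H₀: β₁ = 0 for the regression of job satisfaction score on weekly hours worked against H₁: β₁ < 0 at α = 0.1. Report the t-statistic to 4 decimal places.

t = r·√(n − 2)/√(1 − r²) = -0.122·√68/√0.985116 = -1.0136.
df = n − 2 = 68.
One-sided p ≈ 0.1572, which is ≥ 0.1, so fail to reject H₀.
The data do not give significant evidence of a linear association between weekly hours worked and job satisfaction score.

t = -1.0136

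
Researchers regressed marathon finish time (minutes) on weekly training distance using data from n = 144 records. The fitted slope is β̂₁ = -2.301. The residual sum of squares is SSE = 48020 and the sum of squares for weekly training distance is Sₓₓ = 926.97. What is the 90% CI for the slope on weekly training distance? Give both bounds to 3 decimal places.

MSE = SSE/(n − 2) = 48020/142 = 338.169.
SE(β̂₁) = √(MSE/Sₓₓ) = √(338.169/926.97) = 0.603996.
df = n − 2 = 142.
t* = t_{0.05, 142} = 1.655655.
Margin = t* × SE = 1.655655 × 0.603996 = 1.00001.
CI: -2.301 ± 1.00001 → (-3.301, -1.301).
With 90% confidence, each one-unit increase in weekly training distance is associated with a change of between -3.301 and -1.301 minutes in marathon finish time.

(-3.301, -1.301)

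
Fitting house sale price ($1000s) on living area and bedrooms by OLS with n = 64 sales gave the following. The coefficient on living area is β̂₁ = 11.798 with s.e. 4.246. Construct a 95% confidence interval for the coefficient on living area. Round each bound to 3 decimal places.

df = n − k − 1 = 64 − 2 − 1 = 61.
t* = t_{0.025, 61} = 1.999624.
Margin = t* × SE = 1.999624 × 4.246 = 8.49040.
CI: 11.798 ± 8.49040 → (3.308, 20.288).
With 95% confidence, each one-unit increase in living area is associated with a change of between 3.308 and 20.288 $1000s in house sale price, holding the other predictors fixed.

(3.308, 20.288)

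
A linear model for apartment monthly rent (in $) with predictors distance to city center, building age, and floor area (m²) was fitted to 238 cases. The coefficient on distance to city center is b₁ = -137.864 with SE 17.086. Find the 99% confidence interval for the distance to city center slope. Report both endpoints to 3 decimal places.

df = n − k − 1 = 238 − 3 − 1 = 234.
t* = t_{0.005, 234} = 2.597002.
Margin = t* × SE = 2.597002 × 17.086 = 44.37238.
CI: -137.864 ± 44.37238 → (-182.236, -93.492).
With 99% confidence, each one-unit increase in distance to city center is associated with a change of between -182.236 and -93.492 $ in apartment monthly rent, holding the other predictors fixed.

(-182.236, -93.492)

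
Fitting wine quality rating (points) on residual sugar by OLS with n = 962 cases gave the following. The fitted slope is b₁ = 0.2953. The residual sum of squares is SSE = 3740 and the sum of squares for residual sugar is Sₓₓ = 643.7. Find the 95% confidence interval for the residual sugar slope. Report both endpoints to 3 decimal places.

MSE = SSE/(n − 2) = 3740/960 = 3.89583.
SE(b₁) = √(MSE/Sₓₓ) = √(3.89583/643.7) = 0.0777962.
df = n − 2 = 960.
t* = t_{0.025, 960} = 1.962438.
Margin = t* × SE = 1.962438 × 0.0777962 = 0.15267.
CI: 0.2953 ± 0.15267 → (0.143, 0.448).
With 95% confidence, each one-unit increase in residual sugar is associated with a change of between 0.143 and 0.448 points in wine quality rating.

(0.143, 0.448)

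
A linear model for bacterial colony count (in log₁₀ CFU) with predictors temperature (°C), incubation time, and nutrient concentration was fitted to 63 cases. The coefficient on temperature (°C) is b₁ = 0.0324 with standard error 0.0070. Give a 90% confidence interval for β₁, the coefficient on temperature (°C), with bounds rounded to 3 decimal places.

df = n − k − 1 = 63 − 3 − 1 = 59.
t* = t_{0.05, 59} = 1.671093.
Margin = t* × SE = 1.671093 × 0.0070 = 0.01170.
CI: 0.0324 ± 0.01170 → (0.021, 0.044).
With 90% confidence, each one-unit increase in temperature (°C) is associated with a change of between 0.021 and 0.044 log₁₀ CFU in bacterial colony count, holding the other predictors fixed.

(0.021, 0.044)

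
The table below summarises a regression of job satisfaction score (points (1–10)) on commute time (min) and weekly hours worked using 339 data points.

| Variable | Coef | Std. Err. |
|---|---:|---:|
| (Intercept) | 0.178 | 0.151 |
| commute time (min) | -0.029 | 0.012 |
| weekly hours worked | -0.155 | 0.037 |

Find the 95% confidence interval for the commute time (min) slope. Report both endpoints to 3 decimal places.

(-0.053, -0.005)

Read off: b = -0.029, SE = 0.012 for commute time (min).
df = n − k − 1 = 339 − 2 − 1 = 336.
t* = t_{0.025, 336} = 1.967049.
Margin = t* × SE = 1.967049 × 0.012 = 0.02360.
CI: -0.029 ± 0.02360 → (-0.053, -0.005).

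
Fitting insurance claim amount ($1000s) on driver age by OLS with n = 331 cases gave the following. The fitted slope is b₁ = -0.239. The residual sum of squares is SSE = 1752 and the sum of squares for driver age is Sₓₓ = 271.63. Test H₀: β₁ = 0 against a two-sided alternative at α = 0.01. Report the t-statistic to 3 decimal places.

t = -1.707

MSE = SSE/(n − 2) = 1752/329 = 5.32523.
SE(b₁) = √(MSE/Sₓₓ) = √(5.32523/271.63) = 0.140017.
t = -0.239 / 0.140017 = -1.707.
df = n − 2 = 329.
Two-sided p ≈ 0.0888, which is ≥ 0.01, so fail to reject H₀.
The data do not give significant evidence of an association between driver age and insurance claim amount.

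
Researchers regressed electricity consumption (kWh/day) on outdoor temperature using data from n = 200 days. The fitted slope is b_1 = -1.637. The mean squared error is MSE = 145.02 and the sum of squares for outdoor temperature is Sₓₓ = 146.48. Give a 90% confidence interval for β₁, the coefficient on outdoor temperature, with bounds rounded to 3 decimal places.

(-3.281, 0.007)

SE(b_1) = √(MSE/Sₓₓ) = √(145.02/146.48) = 0.995004.
df = n − 2 = 198.
t* = t_{0.05, 198} = 1.652586.
Margin = t* × SE = 1.652586 × 0.995004 = 1.64433.
CI: -1.637 ± 1.64433 → (-3.281, 0.007).
With 90% confidence, each one-unit increase in outdoor temperature is associated with a change of between -3.281 and 0.007 kWh/day in electricity consumption.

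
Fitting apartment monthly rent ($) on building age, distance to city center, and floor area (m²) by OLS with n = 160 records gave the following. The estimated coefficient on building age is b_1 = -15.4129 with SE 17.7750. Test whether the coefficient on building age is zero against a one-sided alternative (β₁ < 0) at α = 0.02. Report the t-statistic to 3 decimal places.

H₀: β₁ = 0 vs H₁: β₁ < 0.
t = (b_1 − β₁⁰)/SE = -15.4129 / 17.7750 = -0.867.
df = n − k − 1 = 160 − 3 − 1 = 156.
One-sided p ≈ 0.1936, which is ≥ 0.02, so fail to reject H₀.
The data do not give significant evidence that the true slope on building age is negative, holding the other predictors fixed.

t = -0.867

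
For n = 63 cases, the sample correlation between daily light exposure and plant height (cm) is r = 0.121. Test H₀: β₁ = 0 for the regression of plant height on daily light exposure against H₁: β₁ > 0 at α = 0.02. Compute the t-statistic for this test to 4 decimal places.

t = 0.9520

t = r·√(n − 2)/√(1 − r²) = 0.121·√61/√0.985359 = 0.9520.
df = n − 2 = 61.
One-sided p ≈ 0.1724, which is ≥ 0.02, so fail to reject H₀.
The data do not give significant evidence of a linear association between daily light exposure and plant height.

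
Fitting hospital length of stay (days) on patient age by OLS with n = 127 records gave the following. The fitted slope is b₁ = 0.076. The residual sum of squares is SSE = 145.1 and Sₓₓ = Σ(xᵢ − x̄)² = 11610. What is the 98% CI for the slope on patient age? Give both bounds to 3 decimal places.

MSE = SSE/(n − 2) = 145.1/125 = 1.1608.
SE(b₁) = √(MSE/Sₓₓ) = √(1.1608/11610) = 0.00999914.
df = n − 2 = 125.
t* = t_{0.01, 125} = 2.35655.
Margin = t* × SE = 2.35655 × 0.00999914 = 0.02356.
CI: 0.076 ± 0.02356 → (0.052, 0.100).
With 98% confidence, each one-unit increase in patient age is associated with a change of between 0.052 and 0.100 days in hospital length of stay.

(0.052, 0.100)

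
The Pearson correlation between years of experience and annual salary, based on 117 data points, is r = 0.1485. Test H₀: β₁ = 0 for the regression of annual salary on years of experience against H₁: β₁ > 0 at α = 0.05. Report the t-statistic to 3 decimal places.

t = r·√(n − 2)/√(1 − r²) = 0.1485·√115/√0.977948 = 1.610.
df = n − 2 = 115.
One-sided p ≈ 0.0550, which is ≥ 0.05, so fail to reject H₀.
The data do not give significant evidence of a linear association between years of experience and annual salary.

t = 1.610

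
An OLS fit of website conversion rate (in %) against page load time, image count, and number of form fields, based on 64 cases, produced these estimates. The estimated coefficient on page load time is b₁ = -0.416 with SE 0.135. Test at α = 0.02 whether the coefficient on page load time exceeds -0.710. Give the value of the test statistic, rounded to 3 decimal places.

H₀: β₁ = -0.710 vs H₁: β₁ > -0.710.
t = (b₁ − β₁⁰)/SE = (-0.416 − (-0.710)) / 0.135 = 2.178.
df = n − k − 1 = 64 − 3 − 1 = 60.
One-sided p ≈ 0.0167, which is < 0.02, so reject H₀.
There is evidence that the true slope on page load time exceeds -0.710 % per unit, holding the other predictors fixed.

t = 2.178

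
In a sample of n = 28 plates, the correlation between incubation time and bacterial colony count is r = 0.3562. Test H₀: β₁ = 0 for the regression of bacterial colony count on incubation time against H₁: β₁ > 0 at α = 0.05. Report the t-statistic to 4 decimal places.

t = r·√(n − 2)/√(1 − r²) = 0.3562·√26/√0.873122 = 1.9438.
df = n − 2 = 26.
One-sided p ≈ 0.0314, which is < 0.05, so reject H₀.
There is evidence of a linear association between incubation time and bacterial colony count.

t = 1.9438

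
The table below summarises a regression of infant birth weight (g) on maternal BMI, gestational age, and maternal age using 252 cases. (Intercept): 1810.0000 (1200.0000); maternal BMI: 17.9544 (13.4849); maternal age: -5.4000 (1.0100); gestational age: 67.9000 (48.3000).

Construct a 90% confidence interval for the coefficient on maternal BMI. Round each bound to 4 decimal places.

(-4.3095, 40.2183)

Read off: b = 17.9544, SE = 13.4849 for maternal BMI.
df = n − k − 1 = 252 − 3 − 1 = 248.
t* = t_{0.05, 248} = 1.651021.
Margin = t* × SE = 1.651021 × 13.4849 = 22.263853.
CI: 17.9544 ± 22.263853 → (-4.3095, 40.2183).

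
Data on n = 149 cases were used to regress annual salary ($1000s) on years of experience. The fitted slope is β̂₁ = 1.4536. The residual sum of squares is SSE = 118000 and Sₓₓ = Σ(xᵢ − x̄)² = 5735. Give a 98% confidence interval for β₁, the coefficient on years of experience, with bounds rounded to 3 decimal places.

(0.574, 2.334)

MSE = SSE/(n − 2) = 118000/147 = 802.721.
SE(β̂₁) = √(MSE/Sₓₓ) = √(802.721/5735) = 0.374124.
df = n − 2 = 147.
t* = t_{0.01, 147} = 2.351983.
Margin = t* × SE = 2.351983 × 0.374124 = 0.87993.
CI: 1.4536 ± 0.87993 → (0.574, 2.334).
With 98% confidence, each one-unit increase in years of experience is associated with a change of between 0.574 and 2.334 $1000s in annual salary.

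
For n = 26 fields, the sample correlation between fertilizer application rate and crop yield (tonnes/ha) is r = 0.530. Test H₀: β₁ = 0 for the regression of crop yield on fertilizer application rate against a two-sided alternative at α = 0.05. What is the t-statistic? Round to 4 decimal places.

t = 3.0619

t = r·√(n − 2)/√(1 − r²) = 0.530·√24/√0.7191 = 3.0619.
df = n − 2 = 24.
Two-sided p ≈ 0.0054, which is < 0.05, so reject H₀.
There is evidence of a linear association between fertilizer application rate and crop yield.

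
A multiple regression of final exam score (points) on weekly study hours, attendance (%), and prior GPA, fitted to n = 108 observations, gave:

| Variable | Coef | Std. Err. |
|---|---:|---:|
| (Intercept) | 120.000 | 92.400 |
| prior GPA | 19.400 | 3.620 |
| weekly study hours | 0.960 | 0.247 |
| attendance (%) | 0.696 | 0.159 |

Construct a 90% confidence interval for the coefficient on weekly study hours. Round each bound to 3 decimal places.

Read off: b = 0.960, SE = 0.247 for weekly study hours.
df = n − k − 1 = 108 − 3 − 1 = 104.
t* = t_{0.05, 104} = 1.659637.
Margin = t* × SE = 1.659637 × 0.247 = 0.40993.
CI: 0.960 ± 0.40993 → (0.550, 1.370).

(0.550, 1.370)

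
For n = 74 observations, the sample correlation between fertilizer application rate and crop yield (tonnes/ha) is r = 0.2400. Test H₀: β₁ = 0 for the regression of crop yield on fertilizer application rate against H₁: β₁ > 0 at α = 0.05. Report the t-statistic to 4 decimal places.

t = 2.0978

t = r·√(n − 2)/√(1 − r²) = 0.2400·√72/√0.9424 = 2.0978.
df = n − 2 = 72.
One-sided p ≈ 0.0197, which is < 0.05, so reject H₀.
There is evidence of a linear association between fertilizer application rate and crop yield.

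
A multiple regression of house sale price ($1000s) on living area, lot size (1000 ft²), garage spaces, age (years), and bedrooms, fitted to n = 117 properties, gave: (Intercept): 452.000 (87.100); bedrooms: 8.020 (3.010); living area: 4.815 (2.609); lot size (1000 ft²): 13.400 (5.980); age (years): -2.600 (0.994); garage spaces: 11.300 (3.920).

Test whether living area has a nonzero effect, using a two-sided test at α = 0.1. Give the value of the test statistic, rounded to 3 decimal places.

t = 1.846

Read off: b = 4.815, SE = 2.609 for living area.
H₀: β₁ = 0 vs H₁: β₁ ≠ 0.
t = 4.815 / 2.609 = 1.846.
df = n − k − 1 = 117 − 5 − 1 = 111.
Two-sided p ≈ 0.0676, which is < 0.1, so reject H₀.
There is evidence that living area is associated with house sale price, holding the other predictors fixed.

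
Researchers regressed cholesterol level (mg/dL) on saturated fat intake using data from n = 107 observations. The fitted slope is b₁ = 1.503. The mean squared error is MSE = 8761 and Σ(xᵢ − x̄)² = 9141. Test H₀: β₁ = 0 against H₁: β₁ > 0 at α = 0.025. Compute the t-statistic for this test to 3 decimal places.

t = 1.535

SE(b₁) = √(MSE/Sₓₓ) = √(8761/9141) = 0.978994.
t = 1.503 / 0.978994 = 1.535.
df = n − 2 = 105.
One-sided p ≈ 0.0639, which is ≥ 0.025, so fail to reject H₀.
The data do not give significant evidence that the true slope on saturated fat intake is positive.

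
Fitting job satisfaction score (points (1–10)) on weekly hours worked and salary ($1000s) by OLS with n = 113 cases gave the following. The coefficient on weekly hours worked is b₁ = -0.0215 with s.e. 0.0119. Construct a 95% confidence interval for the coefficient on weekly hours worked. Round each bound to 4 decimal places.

(-0.0451, 0.0021)

df = n − k − 1 = 113 − 2 − 1 = 110.
t* = t_{0.025, 110} = 1.981765.
Margin = t* × SE = 1.981765 × 0.0119 = 0.023583.
CI: -0.0215 ± 0.023583 → (-0.0451, 0.0021).
With 95% confidence, each one-unit increase in weekly hours worked is associated with a change of between -0.0451 and 0.0021 points (1–10) in job satisfaction score, holding the other predictors fixed.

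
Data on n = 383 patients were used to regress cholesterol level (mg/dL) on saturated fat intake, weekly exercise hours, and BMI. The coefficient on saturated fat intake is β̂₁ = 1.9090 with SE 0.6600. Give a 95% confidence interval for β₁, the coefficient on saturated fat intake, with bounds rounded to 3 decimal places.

(0.611, 3.207)

df = n − k − 1 = 383 − 3 − 1 = 379.
t* = t_{0.025, 379} = 1.966243.
Margin = t* × SE = 1.966243 × 0.6600 = 1.29772.
CI: 1.9090 ± 1.29772 → (0.611, 3.207).
With 95% confidence, each one-unit increase in saturated fat intake is associated with a change of between 0.611 and 3.207 mg/dL in cholesterol level, holding the other predictors fixed.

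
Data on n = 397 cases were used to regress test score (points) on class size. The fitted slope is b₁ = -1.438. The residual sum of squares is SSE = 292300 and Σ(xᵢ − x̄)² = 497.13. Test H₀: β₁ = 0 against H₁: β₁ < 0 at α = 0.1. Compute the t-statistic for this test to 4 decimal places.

t = -1.1786

MSE = SSE/(n − 2) = 292300/395 = 740.
SE(b₁) = √(MSE/Sₓₓ) = √(740/497.13) = 1.22006.
t = -1.438 / 1.22006 = -1.1786.
df = n − 2 = 395.
One-sided p ≈ 0.1196, which is ≥ 0.1, so fail to reject H₀.
The data do not give significant evidence that the true slope on class size is negative.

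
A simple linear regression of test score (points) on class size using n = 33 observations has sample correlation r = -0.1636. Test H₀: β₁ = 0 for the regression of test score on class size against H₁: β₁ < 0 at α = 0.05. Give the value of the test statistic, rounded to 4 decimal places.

t = -0.9233

t = r·√(n − 2)/√(1 − r²) = -0.1636·√31/√0.973235 = -0.9233.
df = n − 2 = 31.
One-sided p ≈ 0.1815, which is ≥ 0.05, so fail to reject H₀.
The data do not give significant evidence of a linear association between class size and test score.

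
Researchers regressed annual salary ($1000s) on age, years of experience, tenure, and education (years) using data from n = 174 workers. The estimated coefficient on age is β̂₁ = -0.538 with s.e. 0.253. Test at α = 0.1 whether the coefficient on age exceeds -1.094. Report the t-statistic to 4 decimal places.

H₀: β₁ = -1.094 vs H₁: β₁ > -1.094.
t = (β̂₁ − β₁⁰)/SE = (-0.538 − (-1.094)) / 0.253 = 2.1976.
df = n − k − 1 = 174 − 4 − 1 = 169.
One-sided p ≈ 0.0147, which is < 0.1, so reject H₀.
There is evidence that the true slope on age exceeds -1.094 $1000s per unit, holding the other predictors fixed.

t = 2.1976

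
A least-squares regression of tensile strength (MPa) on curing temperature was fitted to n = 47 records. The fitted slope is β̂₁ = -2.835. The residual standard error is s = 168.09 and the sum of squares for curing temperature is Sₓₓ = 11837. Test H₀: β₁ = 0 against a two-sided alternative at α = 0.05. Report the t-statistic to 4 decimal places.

t = -1.8350

SE(β̂₁) = s/√Sₓₓ = 168.09/√11837 = 1.54497.
t = -2.835 / 1.54497 = -1.8350.
df = n − 2 = 45.
Two-sided p ≈ 0.0731, which is ≥ 0.05, so fail to reject H₀.
The data do not give significant evidence of an association between curing temperature and tensile strength.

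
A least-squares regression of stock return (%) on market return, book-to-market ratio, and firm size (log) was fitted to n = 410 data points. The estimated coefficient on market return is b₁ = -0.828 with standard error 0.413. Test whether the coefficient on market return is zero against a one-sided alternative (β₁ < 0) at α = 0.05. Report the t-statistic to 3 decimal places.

H₀: β₁ = 0 vs H₁: β₁ < 0.
t = (b₁ − β₁⁰)/SE = -0.828 / 0.413 = -2.005.
df = n − k − 1 = 410 − 3 − 1 = 406.
One-sided p ≈ 0.0228, which is < 0.05, so reject H₀.
There is evidence that the true slope on market return is negative, holding the other predictors fixed.

t = -2.005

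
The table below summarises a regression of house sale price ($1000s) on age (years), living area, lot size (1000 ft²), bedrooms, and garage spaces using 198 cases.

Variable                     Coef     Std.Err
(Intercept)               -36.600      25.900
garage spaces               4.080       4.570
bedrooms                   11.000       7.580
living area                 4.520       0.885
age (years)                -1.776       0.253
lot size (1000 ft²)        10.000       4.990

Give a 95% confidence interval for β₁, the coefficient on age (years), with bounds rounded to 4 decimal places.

(-2.2750, -1.2770)

Read off: b = -1.776, SE = 0.253 for age (years).
df = n − k − 1 = 198 − 5 − 1 = 192.
t* = t_{0.025, 192} = 1.972396.
Margin = t* × SE = 1.972396 × 0.253 = 0.499016.
CI: -1.776 ± 0.499016 → (-2.2750, -1.2770).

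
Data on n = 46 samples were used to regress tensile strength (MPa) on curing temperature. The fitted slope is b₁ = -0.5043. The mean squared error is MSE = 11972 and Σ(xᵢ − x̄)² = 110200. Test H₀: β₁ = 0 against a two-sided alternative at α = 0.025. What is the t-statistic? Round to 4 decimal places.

SE(b₁) = √(MSE/Sₓₓ) = √(11972/110200) = 0.329604.
t = -0.5043 / 0.329604 = -1.5300.
df = n − 2 = 44.
Two-sided p ≈ 0.1332, which is ≥ 0.025, so fail to reject H₀.
The data do not give significant evidence of an association between curing temperature and tensile strength.

t = -1.5300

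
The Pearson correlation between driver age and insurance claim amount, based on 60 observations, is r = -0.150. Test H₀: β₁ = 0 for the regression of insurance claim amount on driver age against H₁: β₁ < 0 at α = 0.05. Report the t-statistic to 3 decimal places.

t = -1.155

t = r·√(n − 2)/√(1 − r²) = -0.150·√58/√0.9775 = -1.155.
df = n − 2 = 58.
One-sided p ≈ 0.1263, which is ≥ 0.05, so fail to reject H₀.
The data do not give significant evidence of a linear association between driver age and insurance claim amount.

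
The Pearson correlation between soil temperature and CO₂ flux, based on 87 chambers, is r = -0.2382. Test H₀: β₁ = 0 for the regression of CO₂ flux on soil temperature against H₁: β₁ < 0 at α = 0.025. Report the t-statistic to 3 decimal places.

t = r·√(n − 2)/√(1 − r²) = -0.2382·√85/√0.943261 = -2.261.
df = n − 2 = 85.
One-sided p ≈ 0.0132, which is < 0.025, so reject H₀.
There is evidence of a linear association between soil temperature and CO₂ flux.

t = -2.261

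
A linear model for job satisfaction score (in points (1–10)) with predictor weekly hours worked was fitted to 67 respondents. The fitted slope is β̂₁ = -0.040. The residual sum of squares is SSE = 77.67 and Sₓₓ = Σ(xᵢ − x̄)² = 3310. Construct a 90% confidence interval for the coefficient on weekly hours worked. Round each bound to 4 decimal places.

MSE = SSE/(n − 2) = 77.67/65 = 1.19492.
SE(β̂₁) = √(MSE/Sₓₓ) = √(1.19492/3310) = 0.0190001.
df = n − 2 = 65.
t* = t_{0.05, 65} = 1.668636.
Margin = t* × SE = 1.668636 × 0.0190001 = 0.031704.
CI: -0.040 ± 0.031704 → (-0.0717, -0.0083).
With 90% confidence, each one-unit increase in weekly hours worked is associated with a change of between -0.0717 and -0.0083 points (1–10) in job satisfaction score.

(-0.0717, -0.0083)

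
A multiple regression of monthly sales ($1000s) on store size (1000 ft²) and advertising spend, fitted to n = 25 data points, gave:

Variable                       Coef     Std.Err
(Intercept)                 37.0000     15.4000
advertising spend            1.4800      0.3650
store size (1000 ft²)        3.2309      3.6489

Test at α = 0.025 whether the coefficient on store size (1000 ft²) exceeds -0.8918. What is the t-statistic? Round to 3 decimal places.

Read off: b = 3.2309, SE = 3.6489 for store size (1000 ft²).
H₀: β₁ = -0.8918 vs H₁: β₁ > -0.8918.
t = (3.2309 − (-0.8918)) / 3.6489 = 1.130.
df = n − k − 1 = 25 − 2 − 1 = 22.
One-sided p ≈ 0.1354, which is ≥ 0.025, so fail to reject H₀.
The data do not give significant evidence that the true slope on store size (1000 ft²) exceeds -0.8918 $1000s per unit, holding the other predictors fixed.

t = 1.130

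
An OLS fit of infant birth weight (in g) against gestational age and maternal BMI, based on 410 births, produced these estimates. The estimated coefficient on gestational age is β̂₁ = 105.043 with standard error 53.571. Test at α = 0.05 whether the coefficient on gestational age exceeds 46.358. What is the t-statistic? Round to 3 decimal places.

t = 1.095

H₀: β₁ = 46.358 vs H₁: β₁ > 46.358.
t = (β̂₁ − β₁⁰)/SE = (105.043 − 46.358) / 53.571 = 1.095.
df = n − k − 1 = 410 − 2 − 1 = 407.
One-sided p ≈ 0.1370, which is ≥ 0.05, so fail to reject H₀.
The data do not give significant evidence that the true slope on gestational age exceeds 46.358 g per unit, holding the other predictors fixed.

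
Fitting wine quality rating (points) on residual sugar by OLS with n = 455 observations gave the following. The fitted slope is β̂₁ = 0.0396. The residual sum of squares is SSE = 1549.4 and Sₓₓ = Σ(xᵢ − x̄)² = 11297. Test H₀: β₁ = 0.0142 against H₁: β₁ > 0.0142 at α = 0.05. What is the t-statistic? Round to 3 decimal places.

MSE = SSE/(n − 2) = 1549.4/453 = 3.42031.
SE(β̂₁) = √(MSE/Sₓₓ) = √(3.42031/11297) = 0.0174001.
t = (0.0396 − 0.0142) / 0.0174001 = 1.460.
df = n − 2 = 453.
One-sided p ≈ 0.0725, which is ≥ 0.05, so fail to reject H₀.
The data do not give significant evidence that the true slope on residual sugar exceeds 0.0142 points per unit.

t = 1.460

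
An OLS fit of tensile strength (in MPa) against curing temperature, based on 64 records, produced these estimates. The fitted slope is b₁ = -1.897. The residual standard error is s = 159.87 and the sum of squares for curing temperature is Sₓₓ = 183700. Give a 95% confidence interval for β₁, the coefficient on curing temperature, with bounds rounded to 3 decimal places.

SE(b₁) = s/√Sₓₓ = 159.87/√183700 = 0.373003.
df = n − 2 = 62.
t* = t_{0.025, 62} = 1.998972.
Margin = t* × SE = 1.998972 × 0.373003 = 0.74562.
CI: -1.897 ± 0.74562 → (-2.643, -1.151).
With 95% confidence, each one-unit increase in curing temperature is associated with a change of between -2.643 and -1.151 MPa in tensile strength.

(-2.643, -1.151)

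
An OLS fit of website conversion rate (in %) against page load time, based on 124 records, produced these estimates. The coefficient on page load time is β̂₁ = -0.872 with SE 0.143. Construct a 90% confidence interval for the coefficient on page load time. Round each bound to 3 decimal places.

df = n − 2 = 124 − 2 = 122.
t* = t_{0.05, 122} = 1.657439.
Margin = t* × SE = 1.657439 × 0.143 = 0.23701.
CI: -0.872 ± 0.23701 → (-1.109, -0.635).
With 90% confidence, each one-unit increase in page load time is associated with a change of between -1.109 and -0.635 % in website conversion rate.

(-1.109, -0.635)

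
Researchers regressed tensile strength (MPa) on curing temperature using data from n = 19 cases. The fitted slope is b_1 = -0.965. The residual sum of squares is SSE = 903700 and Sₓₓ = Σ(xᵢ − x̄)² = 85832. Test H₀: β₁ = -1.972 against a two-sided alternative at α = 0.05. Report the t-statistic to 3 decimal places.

t = 1.280

MSE = SSE/(n − 2) = 903700/17 = 53158.8.
SE(b_1) = √(MSE/Sₓₓ) = √(53158.8/85832) = 0.786979.
t = (-0.965 − (-1.972)) / 0.786979 = 1.280.
df = n − 2 = 17.
Two-sided p ≈ 0.2179, which is ≥ 0.05, so fail to reject H₀.
The data are consistent with a true slope of -1.972 MPa per unit of curing temperature.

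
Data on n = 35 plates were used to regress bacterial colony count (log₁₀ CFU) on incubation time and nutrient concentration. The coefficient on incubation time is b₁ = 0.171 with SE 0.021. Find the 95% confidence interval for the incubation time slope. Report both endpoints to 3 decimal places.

df = n − k − 1 = 35 − 2 − 1 = 32.
t* = t_{0.025, 32} = 2.036933.
Margin = t* × SE = 2.036933 × 0.021 = 0.04278.
CI: 0.171 ± 0.04278 → (0.128, 0.214).
With 95% confidence, each one-unit increase in incubation time is associated with a change of between 0.128 and 0.214 log₁₀ CFU in bacterial colony count, holding the other predictors fixed.

(0.128, 0.214)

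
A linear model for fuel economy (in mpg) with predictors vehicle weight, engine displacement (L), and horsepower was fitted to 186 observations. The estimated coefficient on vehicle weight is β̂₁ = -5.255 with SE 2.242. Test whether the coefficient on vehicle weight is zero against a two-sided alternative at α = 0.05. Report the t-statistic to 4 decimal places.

t = -2.3439

H₀: β₁ = 0 vs H₁: β₁ ≠ 0.
t = (β̂₁ − β₁⁰)/SE = -5.255 / 2.242 = -2.3439.
df = n − k − 1 = 186 − 3 − 1 = 182.
Two-sided p ≈ 0.0202, which is < 0.05, so reject H₀.
There is evidence that vehicle weight is associated with fuel economy, holding the other predictors fixed.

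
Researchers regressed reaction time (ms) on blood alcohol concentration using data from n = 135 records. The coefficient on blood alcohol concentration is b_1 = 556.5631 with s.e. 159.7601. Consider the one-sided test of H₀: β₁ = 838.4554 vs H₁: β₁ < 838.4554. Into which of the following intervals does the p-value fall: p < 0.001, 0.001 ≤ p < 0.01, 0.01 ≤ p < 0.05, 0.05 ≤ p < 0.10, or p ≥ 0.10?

t = (556.5631 − 838.4554) / 159.7601 = -1.764.
df = n − 2 = 135 − 2 = 133.
One-sided p = P(T_{133} < t) ≈ 0.0400.
So 0.01 ≤ p < 0.05.

0.01 ≤ p < 0.05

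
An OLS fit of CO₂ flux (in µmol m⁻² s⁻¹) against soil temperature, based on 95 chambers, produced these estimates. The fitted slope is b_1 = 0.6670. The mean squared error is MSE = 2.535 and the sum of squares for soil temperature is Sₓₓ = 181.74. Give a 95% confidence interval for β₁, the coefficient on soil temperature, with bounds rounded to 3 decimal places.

SE(b_1) = √(MSE/Sₓₓ) = √(2.535/181.74) = 0.118104.
df = n − 2 = 93.
t* = t_{0.025, 93} = 1.985802.
Margin = t* × SE = 1.985802 × 0.118104 = 0.23453.
CI: 0.6670 ± 0.23453 → (0.432, 0.902).
With 95% confidence, each one-unit increase in soil temperature is associated with a change of between 0.432 and 0.902 µmol m⁻² s⁻¹ in CO₂ flux.

(0.432, 0.902)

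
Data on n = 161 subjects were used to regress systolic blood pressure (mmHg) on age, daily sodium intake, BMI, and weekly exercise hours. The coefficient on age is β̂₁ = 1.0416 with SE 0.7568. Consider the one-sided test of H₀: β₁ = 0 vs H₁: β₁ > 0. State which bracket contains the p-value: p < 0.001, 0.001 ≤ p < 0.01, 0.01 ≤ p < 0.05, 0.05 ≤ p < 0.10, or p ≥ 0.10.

0.05 ≤ p < 0.10

t = 1.0416 / 0.7568 = 1.376.
df = n − k − 1 = 161 − 4 − 1 = 156.
One-sided p = P(T_{156} > t) ≈ 0.0853.
So 0.05 ≤ p < 0.10.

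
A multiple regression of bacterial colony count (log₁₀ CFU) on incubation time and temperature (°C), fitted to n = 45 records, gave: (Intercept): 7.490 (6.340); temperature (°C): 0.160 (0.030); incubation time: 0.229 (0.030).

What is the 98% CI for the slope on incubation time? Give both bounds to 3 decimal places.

Read off: b = 0.229, SE = 0.030 for incubation time.
df = n − k − 1 = 45 − 2 − 1 = 42.
t* = t_{0.01, 42} = 2.41847.
Margin = t* × SE = 2.41847 × 0.030 = 0.07255.
CI: 0.229 ± 0.07255 → (0.156, 0.302).

(0.156, 0.302)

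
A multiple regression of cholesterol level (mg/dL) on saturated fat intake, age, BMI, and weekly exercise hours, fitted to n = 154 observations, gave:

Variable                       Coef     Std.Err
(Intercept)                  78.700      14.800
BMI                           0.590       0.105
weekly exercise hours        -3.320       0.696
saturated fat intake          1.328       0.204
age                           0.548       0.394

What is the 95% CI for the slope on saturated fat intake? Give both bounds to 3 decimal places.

Read off: b = 1.328, SE = 0.204 for saturated fat intake.
df = n − k − 1 = 154 − 4 − 1 = 149.
t* = t_{0.025, 149} = 1.976013.
Margin = t* × SE = 1.976013 × 0.204 = 0.40311.
CI: 1.328 ± 0.40311 → (0.925, 1.731).

(0.925, 1.731)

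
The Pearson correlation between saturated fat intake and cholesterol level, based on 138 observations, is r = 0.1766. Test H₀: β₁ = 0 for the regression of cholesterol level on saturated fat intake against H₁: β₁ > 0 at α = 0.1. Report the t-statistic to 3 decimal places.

t = r·√(n − 2)/√(1 − r²) = 0.1766·√136/√0.968812 = 2.092.
df = n − 2 = 136.
One-sided p ≈ 0.0191, which is < 0.1, so reject H₀.
There is evidence of a linear association between saturated fat intake and cholesterol level.

t = 2.092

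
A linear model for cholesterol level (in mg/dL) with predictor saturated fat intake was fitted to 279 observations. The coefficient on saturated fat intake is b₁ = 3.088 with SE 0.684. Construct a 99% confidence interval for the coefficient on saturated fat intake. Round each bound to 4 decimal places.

(1.3139, 4.8621)

df = n − 2 = 279 − 2 = 277.
t* = t_{0.005, 277} = 2.593694.
Margin = t* × SE = 2.593694 × 0.684 = 1.774087.
CI: 3.088 ± 1.774087 → (1.3139, 4.8621).
With 99% confidence, each one-unit increase in saturated fat intake is associated with a change of between 1.3139 and 4.8621 mg/dL in cholesterol level.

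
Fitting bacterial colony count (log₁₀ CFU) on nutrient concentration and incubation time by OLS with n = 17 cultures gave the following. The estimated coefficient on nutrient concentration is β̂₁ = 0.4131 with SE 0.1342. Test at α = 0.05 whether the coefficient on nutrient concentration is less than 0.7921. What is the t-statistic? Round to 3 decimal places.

H₀: β₁ = 0.7921 vs H₁: β₁ < 0.7921.
t = (β̂₁ − β₁⁰)/SE = (0.4131 − 0.7921) / 0.1342 = -2.824.
df = n − k − 1 = 17 − 2 − 1 = 14.
One-sided p ≈ 0.0068, which is < 0.05, so reject H₀.
There is evidence that the true slope on nutrient concentration is below 0.7921 log₁₀ CFU per unit, holding the other predictors fixed.

t = -2.824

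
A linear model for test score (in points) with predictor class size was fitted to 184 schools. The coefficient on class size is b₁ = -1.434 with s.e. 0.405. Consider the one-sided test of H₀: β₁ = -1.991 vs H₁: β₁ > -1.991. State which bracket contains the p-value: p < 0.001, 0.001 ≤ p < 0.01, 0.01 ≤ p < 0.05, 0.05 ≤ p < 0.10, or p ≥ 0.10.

0.05 ≤ p < 0.10

t = (-1.434 − (-1.991)) / 0.405 = 1.375.
df = n − 2 = 184 − 2 = 182.
One-sided p = P(T_{182} > t) ≈ 0.0854.
So 0.05 ≤ p < 0.10.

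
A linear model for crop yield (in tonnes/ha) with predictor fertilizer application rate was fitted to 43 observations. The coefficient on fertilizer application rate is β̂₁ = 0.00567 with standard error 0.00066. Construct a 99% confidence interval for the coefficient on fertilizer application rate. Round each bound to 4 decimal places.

df = n − 2 = 43 − 2 = 41.
t* = t_{0.005, 41} = 2.701181.
Margin = t* × SE = 2.701181 × 0.00066 = 0.001783.
CI: 0.00567 ± 0.001783 → (0.0039, 0.0075).
With 99% confidence, each one-unit increase in fertilizer application rate is associated with a change of between 0.0039 and 0.0075 tonnes/ha in crop yield.

(0.0039, 0.0075)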